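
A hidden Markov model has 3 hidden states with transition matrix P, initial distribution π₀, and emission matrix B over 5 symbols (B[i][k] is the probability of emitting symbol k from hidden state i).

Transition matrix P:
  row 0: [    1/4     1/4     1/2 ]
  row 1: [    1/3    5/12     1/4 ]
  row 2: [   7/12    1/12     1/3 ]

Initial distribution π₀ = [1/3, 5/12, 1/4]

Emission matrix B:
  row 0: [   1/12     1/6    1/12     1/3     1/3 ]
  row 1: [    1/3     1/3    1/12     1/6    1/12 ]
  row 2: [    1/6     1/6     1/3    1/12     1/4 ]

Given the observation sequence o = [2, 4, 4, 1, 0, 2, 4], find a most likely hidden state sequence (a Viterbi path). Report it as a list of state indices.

t=0: δ = [2.778e-02, 3.472e-02, 8.333e-02]  (obs o_0=2)
t=1: δ = [1.620e-02, 1.206e-03, 6.944e-03]  ψ = [2, 1, 2]  (obs o_1=4)
t=2: δ = [1.350e-03, 3.376e-04, 2.025e-03]  ψ = [0, 0, 0]  (obs o_2=4)
t=3: δ = [1.969e-04, 1.125e-04, 1.125e-04]  ψ = [2, 0, 0]  (obs o_3=1)
t=4: δ = [5.470e-06, 1.641e-05, 1.641e-05]  ψ = [2, 0, 0]  (obs o_4=0)
t=5: δ = [7.977e-07, 5.698e-07, 1.823e-06]  ψ = [2, 1, 2]  (obs o_5=2)
t=6: δ = [3.545e-07, 1.978e-08, 1.519e-07]  ψ = [2, 1, 2]  (obs o_6=4)
backtrack: best end state = 0; path = [2, 0, 2, 0, 2, 2, 0]

path = [2, 0, 2, 0, 2, 2, 0]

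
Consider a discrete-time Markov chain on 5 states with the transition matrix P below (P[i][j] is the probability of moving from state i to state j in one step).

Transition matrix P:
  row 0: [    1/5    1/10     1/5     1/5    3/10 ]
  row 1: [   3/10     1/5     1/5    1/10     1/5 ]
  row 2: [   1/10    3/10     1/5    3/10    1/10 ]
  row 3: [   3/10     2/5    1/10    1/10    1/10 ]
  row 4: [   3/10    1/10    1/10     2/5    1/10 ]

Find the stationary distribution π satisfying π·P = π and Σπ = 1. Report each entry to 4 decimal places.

Balance equations π_j = Σ_i π_i·P[i][j]:
  π_0 = 1/5·π_0 + 3/10·π_1 + 1/10·π_2 + 3/10·π_3 + 3/10·π_4
  π_1 = 1/10·π_0 + 1/5·π_1 + 3/10·π_2 + 2/5·π_3 + 1/10·π_4
  π_2 = 1/5·π_0 + 1/5·π_1 + 1/5·π_2 + 1/10·π_3 + 1/10·π_4
  π_3 = 1/5·π_0 + 1/10·π_1 + 3/10·π_2 + 1/10·π_3 + 2/5·π_4
  normalize: π_0 + π_1 + π_2 + π_3 + π_4 = 1
Solving the linear system gives exactly π = [3031/12461, 2697/12461, 2021/12461, 2590/12461, 2122/12461].

π = [0.2432, 0.2164, 0.1622, 0.2078, 0.1703]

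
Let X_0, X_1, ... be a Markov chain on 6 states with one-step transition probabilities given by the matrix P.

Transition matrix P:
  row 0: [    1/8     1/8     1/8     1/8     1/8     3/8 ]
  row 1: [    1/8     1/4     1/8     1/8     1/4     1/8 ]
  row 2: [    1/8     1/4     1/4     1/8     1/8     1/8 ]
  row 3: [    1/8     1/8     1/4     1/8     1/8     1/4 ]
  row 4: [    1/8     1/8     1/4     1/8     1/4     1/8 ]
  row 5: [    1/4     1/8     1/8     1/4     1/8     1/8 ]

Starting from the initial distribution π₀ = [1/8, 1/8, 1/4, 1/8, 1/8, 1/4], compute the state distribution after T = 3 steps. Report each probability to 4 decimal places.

π = [0.1479, 0.1697, 0.1875, 0.1479, 0.1670, 0.1799]

t=0: π = [0.1250, 0.1250, 0.2500, 0.1250, 0.1250, 0.2500]
t=1: π = [0.1563, 0.1719, 0.1875, 0.1563, 0.1563, 0.1719]
t=2: π = [0.1465, 0.1699, 0.1875, 0.1465, 0.1660, 0.1836]
t=3: π = [0.1479, 0.1697, 0.1875, 0.1479, 0.1670, 0.1799]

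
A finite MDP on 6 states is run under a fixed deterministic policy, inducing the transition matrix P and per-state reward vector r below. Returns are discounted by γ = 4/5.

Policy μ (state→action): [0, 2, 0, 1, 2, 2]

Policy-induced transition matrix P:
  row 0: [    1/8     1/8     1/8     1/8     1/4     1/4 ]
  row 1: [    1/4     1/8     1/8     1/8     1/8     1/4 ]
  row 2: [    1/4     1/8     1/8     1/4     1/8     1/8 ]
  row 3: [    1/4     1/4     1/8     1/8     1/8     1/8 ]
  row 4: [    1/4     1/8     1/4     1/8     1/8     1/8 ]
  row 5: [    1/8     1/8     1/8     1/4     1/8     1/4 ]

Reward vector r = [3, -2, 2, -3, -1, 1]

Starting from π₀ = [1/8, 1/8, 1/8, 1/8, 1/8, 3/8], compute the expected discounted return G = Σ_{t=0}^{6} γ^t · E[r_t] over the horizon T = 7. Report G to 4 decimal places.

t=0: π = [0.1250, 0.1250, 0.1250, 0.1250, 0.1250, 0.3750], E[r] = 0.2500, γ^t·E[r] = 0.250000, running G = 0.250000
t=1: π = [0.1875, 0.1406, 0.1406, 0.1875, 0.1406, 0.2031], E[r] = 0.0625, γ^t·E[r] = 0.050000, running G = 0.300000
t=2: π = [0.2012, 0.1484, 0.1426, 0.1680, 0.1484, 0.1914], E[r] = 0.1309, γ^t·E[r] = 0.083750, running G = 0.383750
t=3: π = [0.2009, 0.1460, 0.1436, 0.1667, 0.1501, 0.1926], E[r] = 0.1401, γ^t·E[r] = 0.071750, running G = 0.455500
t=4: π = [0.2008, 0.1458, 0.1438, 0.1670, 0.1501, 0.1924], E[r] = 0.1395, γ^t·E[r] = 0.057150, running G = 0.512650
t=5: π = [0.2008, 0.1459, 0.1438, 0.1670, 0.1501, 0.1924], E[r] = 0.1395, γ^t·E[r] = 0.045715, running G = 0.558365
t=6: π = [0.2008, 0.1459, 0.1438, 0.1670, 0.1501, 0.1924], E[r] = 0.1395, γ^t·E[r] = 0.036578, running G = 0.594943

G = 0.5949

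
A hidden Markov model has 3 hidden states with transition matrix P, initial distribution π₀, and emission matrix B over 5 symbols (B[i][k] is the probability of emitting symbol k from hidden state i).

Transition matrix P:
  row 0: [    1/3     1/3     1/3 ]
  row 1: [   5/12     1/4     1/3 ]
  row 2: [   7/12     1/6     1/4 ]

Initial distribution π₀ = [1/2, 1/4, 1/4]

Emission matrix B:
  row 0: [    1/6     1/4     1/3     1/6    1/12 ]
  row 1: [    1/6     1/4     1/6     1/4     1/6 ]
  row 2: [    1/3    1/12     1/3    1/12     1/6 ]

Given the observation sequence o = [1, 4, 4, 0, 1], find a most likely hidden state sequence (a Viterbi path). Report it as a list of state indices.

path = [0, 2, 0, 2, 0]

t=0: δ = [1.250e-01, 6.250e-02, 2.083e-02]  (obs o_0=1)
t=1: δ = [3.472e-03, 6.944e-03, 6.944e-03]  ψ = [0, 0, 0]  (obs o_1=4)
t=2: δ = [3.376e-04, 2.894e-04, 3.858e-04]  ψ = [2, 1, 1]  (obs o_2=4)
t=3: δ = [3.751e-05, 1.875e-05, 3.751e-05]  ψ = [2, 0, 0]  (obs o_3=0)
t=4: δ = [5.470e-06, 3.126e-06, 1.042e-06]  ψ = [2, 0, 0]  (obs o_4=1)
backtrack: best end state = 0; path = [0, 2, 0, 2, 0]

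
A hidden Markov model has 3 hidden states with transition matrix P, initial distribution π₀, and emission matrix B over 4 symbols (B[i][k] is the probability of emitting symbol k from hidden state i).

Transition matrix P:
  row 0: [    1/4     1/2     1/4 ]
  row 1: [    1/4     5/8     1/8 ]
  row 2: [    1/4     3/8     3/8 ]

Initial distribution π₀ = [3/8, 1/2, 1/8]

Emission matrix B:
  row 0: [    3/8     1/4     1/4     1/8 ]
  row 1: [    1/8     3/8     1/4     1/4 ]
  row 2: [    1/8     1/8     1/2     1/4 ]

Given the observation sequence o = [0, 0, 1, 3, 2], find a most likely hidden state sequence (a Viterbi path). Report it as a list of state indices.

t=0: δ = [1.406e-01, 6.250e-02, 1.562e-02]  (obs o_0=0)
t=1: δ = [1.318e-02, 8.789e-03, 4.395e-03]  ψ = [0, 0, 0]  (obs o_1=0)
t=2: δ = [8.240e-04, 2.472e-03, 4.120e-04]  ψ = [0, 0, 0]  (obs o_2=1)
t=3: δ = [7.725e-05, 3.862e-04, 7.725e-05]  ψ = [1, 1, 1]  (obs o_3=3)
t=4: δ = [2.414e-05, 6.035e-05, 2.414e-05]  ψ = [1, 1, 1]  (obs o_4=2)
backtrack: best end state = 1; path = [0, 0, 1, 1, 1]

path = [0, 0, 1, 1, 1]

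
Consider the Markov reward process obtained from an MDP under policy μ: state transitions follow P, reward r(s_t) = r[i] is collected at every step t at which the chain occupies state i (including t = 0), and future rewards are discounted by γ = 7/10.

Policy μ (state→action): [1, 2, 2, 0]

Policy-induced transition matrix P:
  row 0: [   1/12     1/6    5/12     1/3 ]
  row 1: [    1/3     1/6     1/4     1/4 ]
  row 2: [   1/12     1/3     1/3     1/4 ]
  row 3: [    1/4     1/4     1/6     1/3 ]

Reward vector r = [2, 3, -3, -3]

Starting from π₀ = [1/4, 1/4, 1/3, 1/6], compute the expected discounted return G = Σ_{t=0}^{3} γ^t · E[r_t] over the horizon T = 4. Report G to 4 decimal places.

G = -1.2577

t=0: π = [0.2500, 0.2500, 0.3333, 0.1667], E[r] = -0.2500, γ^t·E[r] = -0.250000, running G = -0.250000
t=1: π = [0.1736, 0.2361, 0.3056, 0.2847], E[r] = -0.7153, γ^t·E[r] = -0.500694, running G = -0.750694
t=2: π = [0.1898, 0.2413, 0.2807, 0.2882], E[r] = -0.6030, γ^t·E[r] = -0.295475, running G = -1.046169
t=3: π = [0.1917, 0.2375, 0.2810, 0.2898], E[r] = -0.6168, γ^t·E[r] = -0.211546, running G = -1.257715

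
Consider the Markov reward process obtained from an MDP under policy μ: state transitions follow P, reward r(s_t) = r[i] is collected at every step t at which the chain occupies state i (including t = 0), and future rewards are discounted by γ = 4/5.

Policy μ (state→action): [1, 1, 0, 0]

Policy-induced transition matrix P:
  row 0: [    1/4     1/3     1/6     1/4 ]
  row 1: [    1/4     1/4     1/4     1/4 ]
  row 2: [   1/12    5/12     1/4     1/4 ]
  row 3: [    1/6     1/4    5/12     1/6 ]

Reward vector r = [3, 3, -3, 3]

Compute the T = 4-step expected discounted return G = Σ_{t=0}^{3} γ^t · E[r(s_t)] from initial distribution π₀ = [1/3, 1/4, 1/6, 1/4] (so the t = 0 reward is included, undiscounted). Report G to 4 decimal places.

G = 4.7087

t=0: π = [0.3333, 0.2500, 0.1667, 0.2500], E[r] = 2.0000, γ^t·E[r] = 2.000000, running G = 2.000000
t=1: π = [0.2014, 0.3056, 0.2639, 0.2292], E[r] = 1.4167, γ^t·E[r] = 1.133333, running G = 3.133333
t=2: π = [0.1869, 0.3108, 0.2714, 0.2309], E[r] = 1.3715, γ^t·E[r] = 0.877778, running G = 4.011111
t=3: π = [0.1855, 0.3108, 0.2729, 0.2308], E[r] = 1.3626, γ^t·E[r] = 0.697630, running G = 4.708741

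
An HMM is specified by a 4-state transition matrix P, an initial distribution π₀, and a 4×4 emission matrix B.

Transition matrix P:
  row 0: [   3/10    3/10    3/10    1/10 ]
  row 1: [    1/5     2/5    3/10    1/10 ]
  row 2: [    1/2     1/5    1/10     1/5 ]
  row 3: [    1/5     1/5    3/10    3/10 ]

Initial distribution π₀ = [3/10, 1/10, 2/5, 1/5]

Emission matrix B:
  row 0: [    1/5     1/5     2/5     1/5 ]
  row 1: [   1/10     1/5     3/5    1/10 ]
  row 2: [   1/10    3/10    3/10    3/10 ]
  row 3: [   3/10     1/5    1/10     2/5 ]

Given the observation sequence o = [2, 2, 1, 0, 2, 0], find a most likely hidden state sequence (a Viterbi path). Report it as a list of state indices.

t=0: δ = [1.200e-01, 6.000e-02, 1.200e-01, 2.000e-02]  (obs o_0=2)
t=1: δ = [2.400e-02, 2.160e-02, 1.080e-02, 2.400e-03]  ψ = [2, 0, 0, 2]  (obs o_1=2)
t=2: δ = [1.440e-03, 1.728e-03, 2.160e-03, 4.800e-04]  ψ = [0, 1, 0, 0]  (obs o_2=1)
t=3: δ = [2.160e-04, 6.912e-05, 5.184e-05, 1.296e-04]  ψ = [2, 1, 1, 2]  (obs o_3=0)
t=4: δ = [2.592e-05, 3.888e-05, 1.944e-05, 3.888e-06]  ψ = [0, 0, 0, 3]  (obs o_4=2)
t=5: δ = [1.944e-06, 1.555e-06, 1.166e-06, 1.166e-06]  ψ = [2, 1, 1, 1]  (obs o_5=0)
backtrack: best end state = 0; path = [2, 0, 2, 0, 2, 0]

path = [2, 0, 2, 0, 2, 0]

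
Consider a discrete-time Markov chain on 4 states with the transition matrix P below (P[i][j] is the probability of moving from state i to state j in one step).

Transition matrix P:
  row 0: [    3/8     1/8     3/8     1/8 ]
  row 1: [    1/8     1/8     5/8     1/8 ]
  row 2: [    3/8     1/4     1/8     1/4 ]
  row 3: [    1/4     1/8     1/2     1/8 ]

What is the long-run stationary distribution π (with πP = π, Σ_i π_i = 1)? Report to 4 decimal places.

π = [0.3117, 0.1688, 0.3506, 0.1688]

Balance equations π_j = Σ_i π_i·P[i][j]:
  π_0 = 3/8·π_0 + 1/8·π_1 + 3/8·π_2 + 1/4·π_3
  π_1 = 1/8·π_0 + 1/8·π_1 + 1/4·π_2 + 1/8·π_3
  π_2 = 3/8·π_0 + 5/8·π_1 + 1/8·π_2 + 1/2·π_3
  normalize: π_0 + π_1 + π_2 + π_3 = 1
Solving the linear system gives exactly π = [24/77, 13/77, 27/77, 13/77].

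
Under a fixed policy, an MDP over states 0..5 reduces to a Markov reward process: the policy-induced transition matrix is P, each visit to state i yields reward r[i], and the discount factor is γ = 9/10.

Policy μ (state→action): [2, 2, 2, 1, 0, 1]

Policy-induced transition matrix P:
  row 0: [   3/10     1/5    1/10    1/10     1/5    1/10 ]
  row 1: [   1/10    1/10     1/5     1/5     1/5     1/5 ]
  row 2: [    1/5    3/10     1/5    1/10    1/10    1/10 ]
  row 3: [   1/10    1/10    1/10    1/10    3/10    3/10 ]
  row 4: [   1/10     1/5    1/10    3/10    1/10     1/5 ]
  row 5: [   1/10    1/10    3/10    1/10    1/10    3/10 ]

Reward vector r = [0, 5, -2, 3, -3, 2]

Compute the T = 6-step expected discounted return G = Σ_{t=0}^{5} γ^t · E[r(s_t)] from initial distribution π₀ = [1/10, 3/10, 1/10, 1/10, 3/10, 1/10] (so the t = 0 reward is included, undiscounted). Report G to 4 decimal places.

G = 4.1198

t=0: π = [0.1000, 0.3000, 0.1000, 0.1000, 0.3000, 0.1000], E[r] = 0.9000, γ^t·E[r] = 0.900000, running G = 0.900000
t=1: π = [0.1300, 0.1600, 0.1600, 0.1900, 0.1600, 0.2000], E[r] = 0.9700, γ^t·E[r] = 0.873000, running G = 1.773000
t=2: π = [0.1420, 0.1610, 0.1720, 0.1480, 0.1670, 0.2100], E[r] = 0.8240, γ^t·E[r] = 0.667440, running G = 2.440440
t=3: π = [0.1456, 0.1653, 0.1753, 0.1495, 0.1599, 0.2044], E[r] = 0.8535, γ^t·E[r] = 0.622202, running G = 3.062642
t=4: π = [0.1467, 0.1656, 0.1749, 0.1485, 0.1610, 0.2033], E[r] = 0.8473, γ^t·E[r] = 0.555933, running G = 3.618575
t=5: π = [0.1468, 0.1658, 0.1747, 0.1488, 0.1609, 0.2030], E[r] = 0.8489, γ^t·E[r] = 0.501247, running G = 4.119822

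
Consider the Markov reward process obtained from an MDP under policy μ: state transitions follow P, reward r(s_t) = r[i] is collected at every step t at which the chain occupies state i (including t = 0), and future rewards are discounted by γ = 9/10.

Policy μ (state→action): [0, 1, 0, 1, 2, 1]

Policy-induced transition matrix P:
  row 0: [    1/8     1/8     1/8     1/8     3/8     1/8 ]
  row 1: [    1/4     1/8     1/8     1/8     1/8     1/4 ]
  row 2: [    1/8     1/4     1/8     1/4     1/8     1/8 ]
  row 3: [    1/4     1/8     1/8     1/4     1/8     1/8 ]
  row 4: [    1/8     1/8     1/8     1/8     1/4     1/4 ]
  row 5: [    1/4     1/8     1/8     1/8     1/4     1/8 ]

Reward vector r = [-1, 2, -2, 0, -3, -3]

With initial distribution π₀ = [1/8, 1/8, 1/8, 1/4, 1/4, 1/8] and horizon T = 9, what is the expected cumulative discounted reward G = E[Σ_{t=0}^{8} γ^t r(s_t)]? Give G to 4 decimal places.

t=0: π = [0.1250, 0.1250, 0.1250, 0.2500, 0.2500, 0.1250], E[r] = -1.2500, γ^t·E[r] = -1.250000, running G = -1.250000
t=1: π = [0.1875, 0.1406, 0.1250, 0.1719, 0.2031, 0.1719], E[r] = -1.2813, γ^t·E[r] = -1.153125, running G = -2.403125
t=2: π = [0.1855, 0.1406, 0.1250, 0.1621, 0.2188, 0.1680], E[r] = -1.3145, γ^t·E[r] = -1.064707, running G = -3.467832
t=3: π = [0.1838, 0.1406, 0.1250, 0.1609, 0.2197, 0.1699], E[r] = -1.3215, γ^t·E[r] = -0.963398, running G = -4.431230
t=4: π = [0.1839, 0.1406, 0.1250, 0.1607, 0.2197, 0.1700], E[r] = -1.3218, γ^t·E[r] = -0.867238, running G = -5.298468
t=5: π = [0.1839, 0.1406, 0.1250, 0.1607, 0.2197, 0.1700], E[r] = -1.3219, γ^t·E[r] = -0.780553, running G = -6.079020
t=6: π = [0.1839, 0.1406, 0.1250, 0.1607, 0.2197, 0.1700], E[r] = -1.3219, γ^t·E[r] = -0.702505, running G = -6.781525
t=7: π = [0.1839, 0.1406, 0.1250, 0.1607, 0.2197, 0.1700], E[r] = -1.3219, γ^t·E[r] = -0.632254, running G = -7.413780
t=8: π = [0.1839, 0.1406, 0.1250, 0.1607, 0.2197, 0.1700], E[r] = -1.3219, γ^t·E[r] = -0.569029, running G = -7.982809

G = -7.9828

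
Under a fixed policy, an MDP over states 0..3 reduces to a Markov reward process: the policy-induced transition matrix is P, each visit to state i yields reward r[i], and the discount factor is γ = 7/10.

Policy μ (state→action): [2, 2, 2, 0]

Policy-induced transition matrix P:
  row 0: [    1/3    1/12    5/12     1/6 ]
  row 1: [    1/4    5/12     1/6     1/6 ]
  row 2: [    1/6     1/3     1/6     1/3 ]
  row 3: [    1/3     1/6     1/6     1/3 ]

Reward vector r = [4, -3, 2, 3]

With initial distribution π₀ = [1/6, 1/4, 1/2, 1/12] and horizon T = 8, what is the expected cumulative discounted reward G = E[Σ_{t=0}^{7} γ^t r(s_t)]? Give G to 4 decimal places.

t=0: π = [0.1667, 0.2500, 0.5000, 0.0833], E[r] = 1.1667, γ^t·E[r] = 1.166667, running G = 1.166667
t=1: π = [0.2292, 0.2986, 0.2083, 0.2639], E[r] = 1.2292, γ^t·E[r] = 0.860417, running G = 2.027083
t=2: π = [0.2737, 0.2569, 0.2240, 0.2454], E[r] = 1.5081, γ^t·E[r] = 0.738970, running G = 2.766053
t=3: π = [0.2746, 0.2454, 0.2351, 0.2449], E[r] = 1.5670, γ^t·E[r] = 0.537476, running G = 3.303529
t=4: π = [0.2737, 0.2443, 0.2353, 0.2467], E[r] = 1.5725, γ^t·E[r] = 0.377546, running G = 3.681075
t=5: π = [0.2738, 0.2442, 0.2351, 0.2470], E[r] = 1.5737, γ^t·E[r] = 0.264494, running G = 3.945570
t=6: π = [0.2738, 0.2441, 0.2351, 0.2470], E[r] = 1.5742, γ^t·E[r] = 0.185209, running G = 4.130778
t=7: π = [0.2738, 0.2441, 0.2351, 0.2470], E[r] = 1.5744, γ^t·E[r] = 0.129657, running G = 4.260435

G = 4.2604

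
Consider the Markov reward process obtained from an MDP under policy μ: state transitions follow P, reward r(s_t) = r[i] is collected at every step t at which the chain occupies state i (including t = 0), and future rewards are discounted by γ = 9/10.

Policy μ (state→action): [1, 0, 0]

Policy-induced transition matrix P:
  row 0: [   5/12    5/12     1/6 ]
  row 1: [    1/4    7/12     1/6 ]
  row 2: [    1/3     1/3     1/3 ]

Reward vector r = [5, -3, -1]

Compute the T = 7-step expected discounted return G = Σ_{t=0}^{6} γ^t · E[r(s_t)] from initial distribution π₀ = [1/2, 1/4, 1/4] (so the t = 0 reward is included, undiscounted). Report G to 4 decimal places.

G = 1.6446

t=0: π = [0.5000, 0.2500, 0.2500], E[r] = 1.5000, γ^t·E[r] = 1.500000, running G = 1.500000
t=1: π = [0.3542, 0.4375, 0.2083], E[r] = 0.2500, γ^t·E[r] = 0.225000, running G = 1.725000
t=2: π = [0.3264, 0.4722, 0.2014], E[r] = 0.0139, γ^t·E[r] = 0.011250, running G = 1.736250
t=3: π = [0.3212, 0.4786, 0.2002], E[r] = -0.0301, γ^t·E[r] = -0.021938, running G = 1.714313
t=4: π = [0.3202, 0.4797, 0.2000], E[r] = -0.0382, γ^t·E[r] = -0.025059, running G = 1.689253
t=5: π = [0.3200, 0.4800, 0.2000], E[r] = -0.0397, γ^t·E[r] = -0.023427, running G = 1.665826
t=6: π = [0.3200, 0.4800, 0.2000], E[r] = -0.0399, γ^t·E[r] = -0.021226, running G = 1.644600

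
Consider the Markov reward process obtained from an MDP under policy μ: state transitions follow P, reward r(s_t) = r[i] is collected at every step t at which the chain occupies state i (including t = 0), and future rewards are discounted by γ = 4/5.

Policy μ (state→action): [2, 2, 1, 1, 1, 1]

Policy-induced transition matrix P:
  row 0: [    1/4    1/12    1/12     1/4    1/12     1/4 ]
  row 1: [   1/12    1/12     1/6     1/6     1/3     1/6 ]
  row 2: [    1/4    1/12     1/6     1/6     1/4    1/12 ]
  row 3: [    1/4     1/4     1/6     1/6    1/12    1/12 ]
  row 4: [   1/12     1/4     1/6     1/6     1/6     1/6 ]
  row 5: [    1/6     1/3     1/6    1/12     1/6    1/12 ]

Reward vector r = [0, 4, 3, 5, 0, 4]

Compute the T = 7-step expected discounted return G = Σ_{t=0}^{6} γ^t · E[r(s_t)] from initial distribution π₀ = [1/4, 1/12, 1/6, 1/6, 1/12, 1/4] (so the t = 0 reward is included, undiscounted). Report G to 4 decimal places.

G = 10.2874

t=0: π = [0.2500, 0.0833, 0.1667, 0.1667, 0.0833, 0.2500], E[r] = 2.6667, γ^t·E[r] = 2.666667, running G = 2.666667
t=1: π = [0.2014, 0.1875, 0.1458, 0.1667, 0.1597, 0.1389], E[r] = 2.5764, γ^t·E[r] = 2.061111, running G = 4.727778
t=2: π = [0.1806, 0.1725, 0.1499, 0.1719, 0.1794, 0.1458], E[r] = 2.5822, γ^t·E[r] = 1.652593, running G = 6.380370
t=3: π = [0.1792, 0.1783, 0.1516, 0.1696, 0.1785, 0.1427], E[r] = 2.5870, γ^t·E[r] = 1.324543, running G = 7.704914
t=4: π = [0.1786, 0.1770, 0.1517, 0.1697, 0.1800, 0.1429], E[r] = 2.5836, γ^t·E[r] = 1.058252, running G = 8.763165
t=5: π = [0.1786, 0.1773, 0.1518, 0.1696, 0.1798, 0.1429], E[r] = 2.5843, γ^t·E[r] = 0.846839, running G = 9.610004
t=6: π = [0.1786, 0.1773, 0.1518, 0.1696, 0.1799, 0.1429], E[r] = 2.5842, γ^t·E[r] = 0.677420, running G = 10.287424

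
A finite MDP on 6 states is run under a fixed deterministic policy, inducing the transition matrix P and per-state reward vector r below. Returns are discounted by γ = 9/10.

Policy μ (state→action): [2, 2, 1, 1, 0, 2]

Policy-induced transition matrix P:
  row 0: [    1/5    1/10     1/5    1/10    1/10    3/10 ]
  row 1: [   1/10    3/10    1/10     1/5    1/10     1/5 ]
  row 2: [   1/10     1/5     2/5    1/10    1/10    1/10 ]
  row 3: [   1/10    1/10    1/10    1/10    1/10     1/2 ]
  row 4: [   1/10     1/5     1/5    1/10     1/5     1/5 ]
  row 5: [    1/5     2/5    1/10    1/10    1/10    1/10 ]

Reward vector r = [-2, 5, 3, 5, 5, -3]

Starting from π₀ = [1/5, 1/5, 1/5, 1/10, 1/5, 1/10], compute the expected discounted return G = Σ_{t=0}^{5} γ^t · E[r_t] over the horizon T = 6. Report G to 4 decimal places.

t=0: π = [0.2000, 0.2000, 0.2000, 0.1000, 0.2000, 0.1000], E[r] = 2.4000, γ^t·E[r] = 2.400000, running G = 2.400000
t=1: π = [0.1300, 0.2100, 0.2000, 0.1200, 0.1200, 0.2200], E[r] = 1.9300, γ^t·E[r] = 1.737000, running G = 4.137000
t=2: π = [0.1350, 0.2400, 0.1850, 0.1210, 0.1120, 0.2070], E[r] = 2.0290, γ^t·E[r] = 1.643490, running G = 5.780490
t=3: π = [0.1342, 0.2398, 0.1802, 0.1240, 0.1112, 0.2106], E[r] = 2.0154, γ^t·E[r] = 1.469227, running G = 7.249717
t=4: π = [0.1345, 0.2403, 0.1786, 0.1240, 0.1111, 0.2115], E[r] = 2.0091, γ^t·E[r] = 1.318184, running G = 8.567900
t=5: π = [0.1346, 0.2405, 0.1781, 0.1240, 0.1111, 0.2116], E[r] = 2.0085, γ^t·E[r] = 1.185989, running G = 9.753889

G = 9.7539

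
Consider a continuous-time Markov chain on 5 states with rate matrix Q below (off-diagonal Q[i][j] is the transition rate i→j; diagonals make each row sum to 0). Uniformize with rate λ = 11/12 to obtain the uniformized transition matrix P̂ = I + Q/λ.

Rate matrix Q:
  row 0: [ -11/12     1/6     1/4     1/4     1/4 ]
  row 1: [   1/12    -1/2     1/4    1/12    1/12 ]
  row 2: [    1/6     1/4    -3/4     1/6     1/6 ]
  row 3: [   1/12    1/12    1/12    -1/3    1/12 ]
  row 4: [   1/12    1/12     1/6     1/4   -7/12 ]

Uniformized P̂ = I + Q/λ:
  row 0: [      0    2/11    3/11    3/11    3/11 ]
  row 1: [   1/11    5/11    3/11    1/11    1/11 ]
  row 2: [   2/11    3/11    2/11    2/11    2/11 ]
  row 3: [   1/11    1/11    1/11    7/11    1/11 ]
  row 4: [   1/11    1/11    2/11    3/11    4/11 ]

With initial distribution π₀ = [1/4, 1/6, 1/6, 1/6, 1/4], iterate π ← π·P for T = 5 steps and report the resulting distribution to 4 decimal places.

t=0: π = [0.2500, 0.1667, 0.1667, 0.1667, 0.2500]
t=1: π = [0.0833, 0.2045, 0.2045, 0.2879, 0.2197]
t=2: π = [0.1019, 0.2101, 0.1818, 0.3216, 0.1846]
t=3: π = [0.0982, 0.2096, 0.1809, 0.3350, 0.1763]
t=4: π = [0.0984, 0.2090, 0.1793, 0.3400, 0.1733]
t=5: π = [0.0983, 0.2085, 0.1789, 0.3421, 0.1724]

π = [0.0983, 0.2085, 0.1789, 0.3421, 0.1724]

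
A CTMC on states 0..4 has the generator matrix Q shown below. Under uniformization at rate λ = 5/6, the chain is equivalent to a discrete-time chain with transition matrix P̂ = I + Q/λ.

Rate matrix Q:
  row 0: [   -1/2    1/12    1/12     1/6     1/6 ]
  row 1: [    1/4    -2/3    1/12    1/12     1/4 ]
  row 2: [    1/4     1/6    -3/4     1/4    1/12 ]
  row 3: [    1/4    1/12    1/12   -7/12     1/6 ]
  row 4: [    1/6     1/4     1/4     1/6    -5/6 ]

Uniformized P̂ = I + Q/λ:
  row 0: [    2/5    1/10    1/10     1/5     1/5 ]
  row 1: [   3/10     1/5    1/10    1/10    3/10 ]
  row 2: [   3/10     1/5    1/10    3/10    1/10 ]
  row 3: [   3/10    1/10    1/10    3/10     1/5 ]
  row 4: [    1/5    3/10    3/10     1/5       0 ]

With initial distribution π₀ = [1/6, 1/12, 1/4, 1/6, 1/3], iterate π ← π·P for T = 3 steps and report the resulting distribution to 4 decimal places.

t=0: π = [0.1667, 0.0833, 0.2500, 0.1667, 0.3333]
t=1: π = [0.2833, 0.2000, 0.1667, 0.2333, 0.1167]
t=2: π = [0.3167, 0.1600, 0.1233, 0.2200, 0.1800]
t=3: π = [0.3137, 0.1643, 0.1360, 0.2183, 0.1677]

π = [0.3137, 0.1643, 0.1360, 0.2183, 0.1677]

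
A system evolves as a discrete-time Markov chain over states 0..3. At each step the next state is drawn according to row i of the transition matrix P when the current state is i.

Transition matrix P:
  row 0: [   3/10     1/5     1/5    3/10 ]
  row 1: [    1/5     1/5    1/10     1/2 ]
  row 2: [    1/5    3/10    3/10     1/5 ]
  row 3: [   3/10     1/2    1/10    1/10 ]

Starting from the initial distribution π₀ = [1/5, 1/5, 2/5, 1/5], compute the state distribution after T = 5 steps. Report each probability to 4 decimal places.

t=0: π = [0.2000, 0.2000, 0.4000, 0.2000]
t=1: π = [0.2400, 0.3000, 0.2000, 0.2600]
t=2: π = [0.2500, 0.2980, 0.1640, 0.2880]
t=3: π = [0.2538, 0.3028, 0.1578, 0.2856]
t=4: π = [0.2539, 0.3015, 0.1569, 0.2877]
t=5: π = [0.2542, 0.3020, 0.1568, 0.2871]

π = [0.2542, 0.3020, 0.1568, 0.2871]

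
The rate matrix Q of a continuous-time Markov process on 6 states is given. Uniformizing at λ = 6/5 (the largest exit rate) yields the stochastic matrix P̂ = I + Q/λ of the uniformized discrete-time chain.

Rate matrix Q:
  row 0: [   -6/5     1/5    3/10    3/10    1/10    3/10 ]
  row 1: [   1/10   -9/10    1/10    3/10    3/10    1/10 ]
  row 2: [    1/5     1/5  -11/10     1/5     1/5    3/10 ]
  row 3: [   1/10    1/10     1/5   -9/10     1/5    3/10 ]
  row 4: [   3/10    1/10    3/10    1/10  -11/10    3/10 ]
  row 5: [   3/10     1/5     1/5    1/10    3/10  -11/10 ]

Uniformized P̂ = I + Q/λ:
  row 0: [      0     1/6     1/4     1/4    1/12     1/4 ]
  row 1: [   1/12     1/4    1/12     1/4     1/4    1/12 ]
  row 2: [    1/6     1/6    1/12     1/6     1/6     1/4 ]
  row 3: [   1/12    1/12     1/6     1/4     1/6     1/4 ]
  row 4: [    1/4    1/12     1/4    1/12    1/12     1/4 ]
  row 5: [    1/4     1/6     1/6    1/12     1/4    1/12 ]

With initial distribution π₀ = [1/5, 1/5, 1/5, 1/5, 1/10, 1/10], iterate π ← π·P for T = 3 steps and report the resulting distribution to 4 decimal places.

π = [0.1452, 0.1501, 0.1673, 0.1758, 0.1682, 0.1934]

t=0: π = [0.2000, 0.2000, 0.2000, 0.2000, 0.1000, 0.1000]
t=1: π = [0.1167, 0.1583, 0.1583, 0.2000, 0.1667, 0.2000]
t=2: π = [0.1479, 0.1493, 0.1639, 0.1757, 0.1729, 0.1903]
t=3: π = [0.1452, 0.1501, 0.1673, 0.1758, 0.1682, 0.1934]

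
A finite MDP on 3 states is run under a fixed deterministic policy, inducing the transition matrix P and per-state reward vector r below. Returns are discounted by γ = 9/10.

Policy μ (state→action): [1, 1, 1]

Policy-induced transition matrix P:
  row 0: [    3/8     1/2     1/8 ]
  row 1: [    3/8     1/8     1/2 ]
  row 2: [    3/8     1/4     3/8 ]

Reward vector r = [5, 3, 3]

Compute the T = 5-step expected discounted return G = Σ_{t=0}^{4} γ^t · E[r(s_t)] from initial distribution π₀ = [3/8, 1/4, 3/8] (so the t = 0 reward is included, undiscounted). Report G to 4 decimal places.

t=0: π = [0.3750, 0.2500, 0.3750], E[r] = 3.7500, γ^t·E[r] = 3.750000, running G = 3.750000
t=1: π = [0.3750, 0.3125, 0.3125], E[r] = 3.7500, γ^t·E[r] = 3.375000, running G = 7.125000
t=2: π = [0.3750, 0.3047, 0.3203], E[r] = 3.7500, γ^t·E[r] = 3.037500, running G = 10.162500
t=3: π = [0.3750, 0.3057, 0.3193], E[r] = 3.7500, γ^t·E[r] = 2.733750, running G = 12.896250
t=4: π = [0.3750, 0.3055, 0.3195], E[r] = 3.7500, γ^t·E[r] = 2.460375, running G = 15.356625

G = 15.3566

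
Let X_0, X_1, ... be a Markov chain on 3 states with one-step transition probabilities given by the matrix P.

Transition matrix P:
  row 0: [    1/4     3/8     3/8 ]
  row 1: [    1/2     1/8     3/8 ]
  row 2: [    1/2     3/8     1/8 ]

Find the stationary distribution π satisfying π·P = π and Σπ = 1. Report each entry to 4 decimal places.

Balance equations π_j = Σ_i π_i·P[i][j]:
  π_0 = 1/4·π_0 + 1/2·π_1 + 1/2·π_2
  π_1 = 3/8·π_0 + 1/8·π_1 + 3/8·π_2
  normalize: π_0 + π_1 + π_2 = 1
Solving the linear system gives exactly π = [2/5, 3/10, 3/10].

π = [0.4000, 0.3000, 0.3000]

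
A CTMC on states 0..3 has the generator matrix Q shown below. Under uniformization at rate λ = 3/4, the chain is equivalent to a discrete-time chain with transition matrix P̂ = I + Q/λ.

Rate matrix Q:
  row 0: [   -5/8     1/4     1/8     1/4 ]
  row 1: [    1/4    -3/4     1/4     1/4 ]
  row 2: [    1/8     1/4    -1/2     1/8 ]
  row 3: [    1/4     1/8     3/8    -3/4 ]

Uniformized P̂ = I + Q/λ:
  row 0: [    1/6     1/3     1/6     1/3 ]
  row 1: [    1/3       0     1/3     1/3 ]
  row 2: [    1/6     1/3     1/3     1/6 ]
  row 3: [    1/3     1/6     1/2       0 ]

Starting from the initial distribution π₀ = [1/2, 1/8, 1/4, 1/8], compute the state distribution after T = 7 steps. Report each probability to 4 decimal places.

π = [0.2388, 0.2239, 0.3284, 0.2089]

t=0: π = [0.5000, 0.1250, 0.2500, 0.1250]
t=1: π = [0.2083, 0.2708, 0.2708, 0.2500]
t=2: π = [0.2535, 0.2014, 0.3403, 0.2049]
t=3: π = [0.2344, 0.2321, 0.3252, 0.2083]
t=4: π = [0.2401, 0.2213, 0.3290, 0.2097]
t=5: π = [0.2385, 0.2246, 0.3283, 0.2086]
t=6: π = [0.2389, 0.2237, 0.3284, 0.2091]
t=7: π = [0.2388, 0.2239, 0.3284, 0.2089]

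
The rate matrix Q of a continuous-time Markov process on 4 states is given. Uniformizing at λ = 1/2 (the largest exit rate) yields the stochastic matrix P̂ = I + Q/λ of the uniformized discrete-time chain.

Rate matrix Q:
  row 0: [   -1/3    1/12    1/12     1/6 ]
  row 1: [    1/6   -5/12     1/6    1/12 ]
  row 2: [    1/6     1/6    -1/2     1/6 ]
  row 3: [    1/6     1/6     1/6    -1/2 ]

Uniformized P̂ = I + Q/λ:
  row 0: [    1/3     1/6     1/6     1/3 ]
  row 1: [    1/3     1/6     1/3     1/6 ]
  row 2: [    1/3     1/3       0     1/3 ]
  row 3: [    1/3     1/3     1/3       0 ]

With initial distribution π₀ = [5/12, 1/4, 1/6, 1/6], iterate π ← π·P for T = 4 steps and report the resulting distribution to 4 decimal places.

π = [0.3333, 0.2382, 0.2083, 0.2202]

t=0: π = [0.4167, 0.2500, 0.1667, 0.1667]
t=1: π = [0.3333, 0.2222, 0.2083, 0.2361]
t=2: π = [0.3333, 0.2407, 0.2083, 0.2176]
t=3: π = [0.3333, 0.2377, 0.2083, 0.2207]
t=4: π = [0.3333, 0.2382, 0.2083, 0.2202]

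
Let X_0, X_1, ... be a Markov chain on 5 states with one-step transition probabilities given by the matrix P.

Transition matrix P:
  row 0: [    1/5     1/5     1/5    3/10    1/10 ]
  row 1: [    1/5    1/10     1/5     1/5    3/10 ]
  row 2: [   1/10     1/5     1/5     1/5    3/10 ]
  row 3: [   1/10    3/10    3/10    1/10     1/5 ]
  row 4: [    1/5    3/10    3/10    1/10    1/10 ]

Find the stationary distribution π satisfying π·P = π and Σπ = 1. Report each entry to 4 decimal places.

Balance equations π_j = Σ_i π_i·P[i][j]:
  π_0 = 1/5·π_0 + 1/5·π_1 + 1/10·π_2 + 1/10·π_3 + 1/5·π_4
  π_1 = 1/5·π_0 + 1/10·π_1 + 1/5·π_2 + 3/10·π_3 + 3/10·π_4
  π_2 = 1/5·π_0 + 1/5·π_1 + 1/5·π_2 + 3/10·π_3 + 3/10·π_4
  π_3 = 3/10·π_0 + 1/5·π_1 + 1/5·π_2 + 1/10·π_3 + 1/10·π_4
  normalize: π_0 + π_1 + π_2 + π_3 + π_4 = 1
Solving the linear system gives exactly π = [16/101, 2870/13231, 3157/13231, 2345/13231, 2763/13231].

π = [0.1584, 0.2169, 0.2386, 0.1772, 0.2088]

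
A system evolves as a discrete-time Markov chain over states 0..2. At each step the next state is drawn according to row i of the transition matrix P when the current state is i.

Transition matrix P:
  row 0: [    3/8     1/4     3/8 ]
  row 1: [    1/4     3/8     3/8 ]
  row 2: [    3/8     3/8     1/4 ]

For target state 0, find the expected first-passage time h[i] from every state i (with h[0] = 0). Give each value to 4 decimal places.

First-step conditioning: h[0] = 0; for i ≠ 0, h[i] = 1 + Σ_k P[i][k]·h[k].
  h[1] = 1 + 3/8·h[1] + 3/8·h[2]
  h[2] = 1 + 3/8·h[1] + 1/4·h[2]
Solving the 2×2 linear system over states ≠ 0 gives exactly h = [0, 24/7, 64/21] (h[0] = 0 is the target).

h = [0.0000, 3.4286, 3.0476]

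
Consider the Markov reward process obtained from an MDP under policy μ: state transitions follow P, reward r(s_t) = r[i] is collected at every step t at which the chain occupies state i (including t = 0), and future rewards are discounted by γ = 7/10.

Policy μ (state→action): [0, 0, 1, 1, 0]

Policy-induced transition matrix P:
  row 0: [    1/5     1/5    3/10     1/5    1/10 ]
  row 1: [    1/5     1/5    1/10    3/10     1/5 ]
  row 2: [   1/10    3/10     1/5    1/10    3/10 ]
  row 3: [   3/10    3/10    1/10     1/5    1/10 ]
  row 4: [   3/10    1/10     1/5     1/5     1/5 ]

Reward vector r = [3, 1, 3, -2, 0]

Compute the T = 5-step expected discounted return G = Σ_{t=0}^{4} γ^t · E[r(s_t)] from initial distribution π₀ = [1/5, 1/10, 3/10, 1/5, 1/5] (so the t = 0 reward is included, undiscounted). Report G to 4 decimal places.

t=0: π = [0.2000, 0.1000, 0.3000, 0.2000, 0.2000], E[r] = 1.2000, γ^t·E[r] = 1.200000, running G = 1.200000
t=1: π = [0.2100, 0.2300, 0.1900, 0.1800, 0.1900], E[r] = 1.0700, γ^t·E[r] = 0.749000, running G = 1.949000
t=2: π = [0.2180, 0.2180, 0.1800, 0.2040, 0.1800], E[r] = 1.0040, γ^t·E[r] = 0.491960, running G = 2.440960
t=3: π = [0.2204, 0.2204, 0.1796, 0.2038, 0.1758], E[r] = 1.0128, γ^t·E[r] = 0.347390, running G = 2.788350
t=4: π = [0.2200, 0.2208, 0.1796, 0.2041, 0.1755], E[r] = 1.0115, γ^t·E[r] = 0.242852, running G = 3.031202

G = 3.0312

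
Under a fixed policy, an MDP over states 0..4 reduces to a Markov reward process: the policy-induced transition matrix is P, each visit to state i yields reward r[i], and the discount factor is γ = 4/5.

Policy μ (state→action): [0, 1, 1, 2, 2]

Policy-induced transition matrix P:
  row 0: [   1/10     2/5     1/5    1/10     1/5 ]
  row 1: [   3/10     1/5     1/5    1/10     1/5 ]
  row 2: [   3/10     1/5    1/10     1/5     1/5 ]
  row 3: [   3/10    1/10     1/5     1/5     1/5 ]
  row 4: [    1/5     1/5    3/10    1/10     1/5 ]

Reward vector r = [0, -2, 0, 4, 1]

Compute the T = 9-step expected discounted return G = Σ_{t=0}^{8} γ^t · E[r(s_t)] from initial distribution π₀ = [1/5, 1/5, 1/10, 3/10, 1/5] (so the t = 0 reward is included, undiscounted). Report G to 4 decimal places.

G = 1.9504

t=0: π = [0.2000, 0.2000, 0.1000, 0.3000, 0.2000], E[r] = 1.0000, γ^t·E[r] = 1.000000, running G = 1.000000
t=1: π = [0.2400, 0.2100, 0.2100, 0.1400, 0.2000], E[r] = 0.3400, γ^t·E[r] = 0.272000, running G = 1.272000
t=2: π = [0.2320, 0.2340, 0.1990, 0.1350, 0.2000], E[r] = 0.2720, γ^t·E[r] = 0.174080, running G = 1.446080
t=3: π = [0.2336, 0.2329, 0.2001, 0.1334, 0.2000], E[r] = 0.2678, γ^t·E[r] = 0.137114, running G = 1.583194
t=4: π = [0.2333, 0.2334, 0.2000, 0.1334, 0.2000], E[r] = 0.2666, γ^t·E[r] = 0.109216, running G = 1.692409
t=5: π = [0.2333, 0.2333, 0.2000, 0.1333, 0.2000], E[r] = 0.2667, γ^t·E[r] = 0.087390, running G = 1.779800
t=6: π = [0.2333, 0.2333, 0.2000, 0.1333, 0.2000], E[r] = 0.2667, γ^t·E[r] = 0.069904, running G = 1.849704
t=7: π = [0.2333, 0.2333, 0.2000, 0.1333, 0.2000], E[r] = 0.2667, γ^t·E[r] = 0.055924, running G = 1.905628
t=8: π = [0.2333, 0.2333, 0.2000, 0.1333, 0.2000], E[r] = 0.2667, γ^t·E[r] = 0.044739, running G = 1.950367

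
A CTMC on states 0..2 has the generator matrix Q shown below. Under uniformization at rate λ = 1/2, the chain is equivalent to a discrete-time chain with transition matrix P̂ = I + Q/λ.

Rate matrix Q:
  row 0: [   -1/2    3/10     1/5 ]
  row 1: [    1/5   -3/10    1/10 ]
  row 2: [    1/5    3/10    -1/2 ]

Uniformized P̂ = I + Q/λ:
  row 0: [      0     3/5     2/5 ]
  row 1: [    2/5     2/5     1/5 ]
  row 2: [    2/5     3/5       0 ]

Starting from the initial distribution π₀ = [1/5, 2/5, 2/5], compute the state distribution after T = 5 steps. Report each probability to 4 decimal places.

t=0: π = [0.2000, 0.4000, 0.4000]
t=1: π = [0.3200, 0.5200, 0.1600]
t=2: π = [0.2720, 0.4960, 0.2320]
t=3: π = [0.2912, 0.5008, 0.2080]
t=4: π = [0.2835, 0.4998, 0.2166]
t=5: π = [0.2866, 0.5000, 0.2134]

π = [0.2866, 0.5000, 0.2134]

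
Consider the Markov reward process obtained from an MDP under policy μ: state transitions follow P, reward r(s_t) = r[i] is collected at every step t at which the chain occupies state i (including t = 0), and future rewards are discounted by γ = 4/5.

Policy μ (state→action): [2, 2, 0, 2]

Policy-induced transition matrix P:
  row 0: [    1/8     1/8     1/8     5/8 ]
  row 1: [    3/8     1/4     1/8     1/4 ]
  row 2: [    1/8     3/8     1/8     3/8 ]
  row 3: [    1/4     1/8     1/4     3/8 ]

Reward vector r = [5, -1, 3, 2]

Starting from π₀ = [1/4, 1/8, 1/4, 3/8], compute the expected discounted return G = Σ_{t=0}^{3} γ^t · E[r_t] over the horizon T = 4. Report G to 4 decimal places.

G = 6.9831

t=0: π = [0.2500, 0.1250, 0.2500, 0.3750], E[r] = 2.6250, γ^t·E[r] = 2.625000, running G = 2.625000
t=1: π = [0.2031, 0.2031, 0.1719, 0.4219], E[r] = 2.1719, γ^t·E[r] = 1.737500, running G = 4.362500
t=2: π = [0.2285, 0.1934, 0.1777, 0.4004], E[r] = 2.2832, γ^t·E[r] = 1.461250, running G = 5.823750
t=3: π = [0.2234, 0.1936, 0.1750, 0.4080], E[r] = 2.2644, γ^t·E[r] = 1.159375, running G = 6.983125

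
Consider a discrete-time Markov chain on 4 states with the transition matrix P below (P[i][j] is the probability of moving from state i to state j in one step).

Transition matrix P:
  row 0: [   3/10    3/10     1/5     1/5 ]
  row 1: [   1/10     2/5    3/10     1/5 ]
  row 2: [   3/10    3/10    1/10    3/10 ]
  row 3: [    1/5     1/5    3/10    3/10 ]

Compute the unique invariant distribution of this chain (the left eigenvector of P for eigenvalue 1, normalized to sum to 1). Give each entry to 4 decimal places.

Balance equations π_j = Σ_i π_i·P[i][j]:
  π_0 = 3/10·π_0 + 1/10·π_1 + 3/10·π_2 + 1/5·π_3
  π_1 = 3/10·π_0 + 2/5·π_1 + 3/10·π_2 + 1/5·π_3
  π_2 = 1/5·π_0 + 3/10·π_1 + 1/10·π_2 + 3/10·π_3
  normalize: π_0 + π_1 + π_2 + π_3 = 1
Solving the linear system gives exactly π = [189/883, 270/883, 205/883, 219/883].

π = [0.2140, 0.3058, 0.2322, 0.2480]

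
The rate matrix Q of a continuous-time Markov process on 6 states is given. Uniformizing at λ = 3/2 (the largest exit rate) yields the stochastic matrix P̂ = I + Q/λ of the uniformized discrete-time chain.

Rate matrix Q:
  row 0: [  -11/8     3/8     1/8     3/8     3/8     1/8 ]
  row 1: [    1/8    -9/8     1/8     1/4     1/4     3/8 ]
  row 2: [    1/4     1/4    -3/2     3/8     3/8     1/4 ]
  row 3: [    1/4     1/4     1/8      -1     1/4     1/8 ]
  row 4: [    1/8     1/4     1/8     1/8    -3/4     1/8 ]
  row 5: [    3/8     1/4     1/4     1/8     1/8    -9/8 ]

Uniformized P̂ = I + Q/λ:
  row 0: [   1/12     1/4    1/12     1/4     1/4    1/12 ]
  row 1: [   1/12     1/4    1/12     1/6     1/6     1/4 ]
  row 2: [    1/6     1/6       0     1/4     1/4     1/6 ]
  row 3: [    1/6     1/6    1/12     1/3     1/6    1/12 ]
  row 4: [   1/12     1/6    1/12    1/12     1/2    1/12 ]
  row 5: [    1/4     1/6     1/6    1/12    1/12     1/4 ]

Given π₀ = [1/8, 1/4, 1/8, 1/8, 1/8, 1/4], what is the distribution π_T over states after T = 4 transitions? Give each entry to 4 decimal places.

π = [0.1308, 0.1938, 0.0884, 0.1821, 0.2570, 0.1479]

t=0: π = [0.1250, 0.2500, 0.1250, 0.1250, 0.1250, 0.2500]
t=1: π = [0.1458, 0.1979, 0.0938, 0.1771, 0.2083, 0.1771]
t=2: π = [0.1354, 0.1953, 0.0903, 0.1840, 0.2413, 0.1536]
t=3: π = [0.1318, 0.1942, 0.0886, 0.1832, 0.2531, 0.1490]
t=4: π = [0.1308, 0.1938, 0.0884, 0.1821, 0.2570, 0.1479]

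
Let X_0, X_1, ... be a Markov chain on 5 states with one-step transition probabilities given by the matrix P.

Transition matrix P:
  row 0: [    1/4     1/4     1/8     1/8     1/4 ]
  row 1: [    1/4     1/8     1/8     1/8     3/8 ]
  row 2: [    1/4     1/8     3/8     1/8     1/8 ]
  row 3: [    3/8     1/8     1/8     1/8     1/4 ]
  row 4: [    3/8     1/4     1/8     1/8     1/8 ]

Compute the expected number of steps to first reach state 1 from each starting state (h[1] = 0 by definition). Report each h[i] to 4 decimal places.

First-step conditioning: h[1] = 0; for i ≠ 1, h[i] = 1 + Σ_k P[i][k]·h[k].
  h[0] = 1 + 1/4·h[0] + 1/8·h[2] + 1/8·h[3] + 1/4·h[4]
  h[2] = 1 + 1/4·h[0] + 3/8·h[2] + 1/8·h[3] + 1/8·h[4]
  h[3] = 1 + 3/8·h[0] + 1/8·h[2] + 1/8·h[3] + 1/4·h[4]
  h[4] = 1 + 3/8·h[0] + 1/8·h[2] + 1/8·h[3] + 1/8·h[4]
Solving the 4×4 linear system over states ≠ 1 gives exactly h = [192/41, 0, 224/41, 216/41, 192/41] (h[1] = 0 is the target).

h = [4.6829, 0.0000, 5.4634, 5.2683, 4.6829]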